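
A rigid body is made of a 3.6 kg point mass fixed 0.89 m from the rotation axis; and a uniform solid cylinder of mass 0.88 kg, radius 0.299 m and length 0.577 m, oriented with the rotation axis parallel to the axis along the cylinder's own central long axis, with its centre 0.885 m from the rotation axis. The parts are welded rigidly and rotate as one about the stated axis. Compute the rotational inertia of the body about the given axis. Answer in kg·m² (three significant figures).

3.58

Point mass: I_cm = 0; centre at d = 0.89 m, so the parallel axis theorem gives I = 0 + (3.6)(0.89)² = 2.8516 kg·m².
Solid cylinder: I_cm = (1/2)MR² = (1/2)(0.88)(0.299)² = 0.039336 kg·m²; centre at d = 0.885 m, so the parallel axis theorem gives I = 0.039336 + (0.88)(0.885)² = 0.72857 kg·m².
Total I = 2.8516 + 0.72857 = 3.5801 kg·m².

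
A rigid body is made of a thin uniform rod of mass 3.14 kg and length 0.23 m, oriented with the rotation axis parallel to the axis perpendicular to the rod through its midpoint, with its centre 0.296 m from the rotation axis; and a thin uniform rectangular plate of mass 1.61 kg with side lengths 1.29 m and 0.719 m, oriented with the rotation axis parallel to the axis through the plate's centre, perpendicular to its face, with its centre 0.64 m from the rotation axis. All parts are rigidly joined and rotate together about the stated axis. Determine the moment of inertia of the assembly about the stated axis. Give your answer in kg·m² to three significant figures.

1.24

Thin rod: I_cm = (1/12)ML² = (1/12)(3.14)(0.23)² = 0.013842 kg·m²; centre at d = 0.296 m, so I = I_cm + Md² gives I = 0.013842 + (3.14)(0.296)² = 0.28896 kg·m².
Rectangular plate: I_cm = (1/12)M(a²+b²) = (1/12)(1.61)[(1.29)² + (0.719)²] = 0.29263 kg·m²; centre at d = 0.64 m, so I = I_cm + Md² gives I = 0.29263 + (1.61)(0.64)² = 0.95208 kg·m².
Total I = 0.28896 + 0.95208 = 1.241 kg·m².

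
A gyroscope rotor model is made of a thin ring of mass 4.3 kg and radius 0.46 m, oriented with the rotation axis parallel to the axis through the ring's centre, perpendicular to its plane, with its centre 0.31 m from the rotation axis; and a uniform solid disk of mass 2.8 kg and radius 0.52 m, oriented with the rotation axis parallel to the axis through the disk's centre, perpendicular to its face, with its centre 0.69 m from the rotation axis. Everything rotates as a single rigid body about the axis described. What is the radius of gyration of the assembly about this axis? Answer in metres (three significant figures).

0.654

Thin ring: I_cm = MR² = (4.3)(0.46)² = 0.90988 kg m²; centre at d = 0.31 m, so the parallel axis theorem gives I = 0.90988 + (4.3)(0.31)² = 1.3231 kg m².
Solid disk: I_cm = (1/2)MR² = (1/2)(2.8)(0.52)² = 0.37856 kg m²; centre at d = 0.69 m, so the parallel axis theorem gives I = 0.37856 + (2.8)(0.69)² = 1.7116 kg m².
Total I = 3.0347 kg m²; total mass M = 7.1 kg.
k = √(I/M) = √(3.0347/7.1) = 0.65378 m.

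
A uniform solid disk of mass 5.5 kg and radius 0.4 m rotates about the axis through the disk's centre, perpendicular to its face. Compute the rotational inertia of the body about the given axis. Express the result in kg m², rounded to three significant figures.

0.440

I_cm = (1/2)MR² = (1/2)(5.5)(0.4)² = 0.44 kg m²; axis through the centre, so I = 0.44 kg m².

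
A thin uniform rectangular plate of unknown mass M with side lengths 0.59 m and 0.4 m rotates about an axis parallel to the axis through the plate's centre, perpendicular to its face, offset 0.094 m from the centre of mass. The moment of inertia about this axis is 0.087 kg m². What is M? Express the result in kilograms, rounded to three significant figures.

I = I_cm + Md² = (1/12)M(a²+b²) + Md² = M·[0.0833333·[(0.59)² + (0.4)²] + (0.094)²] = M·0.051178.
So M = 0.087 / 0.051178 = 1.7 kg.

1.70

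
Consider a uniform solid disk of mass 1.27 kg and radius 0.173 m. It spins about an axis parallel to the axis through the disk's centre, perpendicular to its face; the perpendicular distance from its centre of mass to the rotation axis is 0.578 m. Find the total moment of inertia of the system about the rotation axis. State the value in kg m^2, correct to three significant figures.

0.443

I_cm = (1/2)MR² = (1/2)(1.27)(0.173)² = 0.019005 kg m^2; centre at d = 0.578 m, so the parallel axis theorem gives I = 0.019005 + (1.27)(0.578)² = 0.44329 kg m^2.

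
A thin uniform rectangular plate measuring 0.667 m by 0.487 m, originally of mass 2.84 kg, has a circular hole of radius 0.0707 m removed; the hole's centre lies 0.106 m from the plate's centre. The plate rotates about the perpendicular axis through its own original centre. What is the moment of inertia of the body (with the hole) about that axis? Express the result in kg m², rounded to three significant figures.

0.160

Unpierced body about its centre: I₀ = (1/12)M(a²+b²) = (1/12)(2.84)[(0.667)² + (0.487)²] = 0.16142 kg m².
The removed disk has mass m = M·πr²/(ab) = (2.84)·π(0.0707)²/(0.667·0.487) = 0.13729 kg (same uniform areal density).
Its moment of inertia about the rotation axis (parallel-axis theorem): I_hole = (1/2)mr² + md² = (1/2)(0.13729)(0.0707)² + (0.13729)(0.106)² = 0.0018858 kg m².
Treating the hole as negative mass, I = I₀ − I_hole = 0.16142 − 0.0018858 = 0.15953 kg m².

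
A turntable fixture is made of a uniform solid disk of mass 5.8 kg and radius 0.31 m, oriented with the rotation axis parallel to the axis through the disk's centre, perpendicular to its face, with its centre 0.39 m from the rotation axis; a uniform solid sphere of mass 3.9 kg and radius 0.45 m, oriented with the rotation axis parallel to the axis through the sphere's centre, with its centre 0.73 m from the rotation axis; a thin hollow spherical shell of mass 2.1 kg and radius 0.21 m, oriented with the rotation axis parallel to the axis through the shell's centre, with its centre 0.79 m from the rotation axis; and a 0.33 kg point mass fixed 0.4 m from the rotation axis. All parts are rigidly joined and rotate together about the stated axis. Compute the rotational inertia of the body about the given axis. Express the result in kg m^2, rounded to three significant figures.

Solid disk: I_cm = (1/2)MR² = (1/2)(5.8)(0.31)² = 0.27869 kg m^2; centre at d = 0.39 m, so I = I_cm + Md² gives I = 0.27869 + (5.8)(0.39)² = 1.1609 kg m^2.
Solid sphere: I_cm = (2/5)MR² = (2/5)(3.9)(0.45)² = 0.3159 kg m^2; centre at d = 0.73 m, so I = I_cm + Md² gives I = 0.3159 + (3.9)(0.73)² = 2.3942 kg m^2.
Spherical shell: I_cm = (2/3)MR² = (2/3)(2.1)(0.21)² = 0.06174 kg m^2; centre at d = 0.79 m, so I = I_cm + Md² gives I = 0.06174 + (2.1)(0.79)² = 1.3724 kg m^2.
Point mass: I_cm = 0; centre at d = 0.4 m, so I = I_cm + Md² gives I = 0 + (0.33)(0.4)² = 0.0528 kg m^2.
Total I = 1.1609 + 2.3942 + 1.3724 + 0.0528 = 4.9802 kg m^2.

4.98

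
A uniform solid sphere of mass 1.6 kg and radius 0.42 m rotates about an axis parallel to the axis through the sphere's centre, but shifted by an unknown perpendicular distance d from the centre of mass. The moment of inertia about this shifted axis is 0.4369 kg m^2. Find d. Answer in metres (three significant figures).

0.450

About the centre-of-mass axis, I_cm = (2/5)MR² = (2/5)(1.6)(0.42)² = 0.1129 kg m^2.
Parallel axis theorem: I = I_cm + Md², so Md² = 0.4369 − 0.1129 = 0.324 kg m^2.
d = √(0.324 / 1.6) = 0.45 m.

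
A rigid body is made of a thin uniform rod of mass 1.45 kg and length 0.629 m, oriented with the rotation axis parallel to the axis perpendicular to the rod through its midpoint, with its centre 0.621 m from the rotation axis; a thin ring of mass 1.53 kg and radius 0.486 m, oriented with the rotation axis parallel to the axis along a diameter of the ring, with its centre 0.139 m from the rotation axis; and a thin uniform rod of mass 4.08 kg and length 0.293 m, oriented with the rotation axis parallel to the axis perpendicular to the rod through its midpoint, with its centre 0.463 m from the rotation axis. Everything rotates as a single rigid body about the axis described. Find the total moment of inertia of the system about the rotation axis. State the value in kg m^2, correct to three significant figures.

Thin rod: I_cm = (1/12)ML² = (1/12)(1.45)(0.629)² = 0.047807 kg m^2; centre at d = 0.621 m, so I = I_cm + Md² gives I = 0.047807 + (1.45)(0.621)² = 0.60699 kg m^2.
Thin ring: I_cm = (1/2)MR² = (1/2)(1.53)(0.486)² = 0.18069 kg m^2; centre at d = 0.139 m, so I = I_cm + Md² gives I = 0.18069 + (1.53)(0.139)² = 0.21025 kg m^2.
Thin rod: I_cm = (1/12)ML² = (1/12)(4.08)(0.293)² = 0.029189 kg m^2; centre at d = 0.463 m, so I = I_cm + Md² gives I = 0.029189 + (4.08)(0.463)² = 0.90381 kg m^2.
Total I = 0.60699 + 0.21025 + 0.90381 = 1.7211 kg m^2.

1.72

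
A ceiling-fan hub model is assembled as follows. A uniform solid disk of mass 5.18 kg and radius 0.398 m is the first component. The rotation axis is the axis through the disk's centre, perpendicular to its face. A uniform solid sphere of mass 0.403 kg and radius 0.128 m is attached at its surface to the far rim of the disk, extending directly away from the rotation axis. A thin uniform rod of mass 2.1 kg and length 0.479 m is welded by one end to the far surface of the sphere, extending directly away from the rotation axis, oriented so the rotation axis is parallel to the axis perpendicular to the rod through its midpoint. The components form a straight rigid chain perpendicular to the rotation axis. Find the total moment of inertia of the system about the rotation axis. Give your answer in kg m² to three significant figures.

2.24

Solid disk: I_cm = (1/2)MR² = (1/2)(5.18)(0.398)² = 0.41027 kg m²; axis through the centre, so I = 0.41027 kg m².
Solid sphere: I_cm = (2/5)MR² = (2/5)(0.403)(0.128)² = 0.0026411 kg m²; centre at d = 0.398 + 0.128 = 0.526 m, so I = I_cm + Md² gives I = 0.0026411 + (0.403)(0.526)² = 0.11414 kg m².
Thin rod: I_cm = (1/12)ML² = (1/12)(2.1)(0.479)² = 0.040152 kg m²; centre at d = 0.398 + 0.128 + 0.128 + 0.2395 = 0.8935 m, so I = I_cm + Md² gives I = 0.040152 + (2.1)(0.8935)² = 1.7167 kg m².
Total I = 0.41027 + 0.11414 + 1.7167 = 2.2411 kg m².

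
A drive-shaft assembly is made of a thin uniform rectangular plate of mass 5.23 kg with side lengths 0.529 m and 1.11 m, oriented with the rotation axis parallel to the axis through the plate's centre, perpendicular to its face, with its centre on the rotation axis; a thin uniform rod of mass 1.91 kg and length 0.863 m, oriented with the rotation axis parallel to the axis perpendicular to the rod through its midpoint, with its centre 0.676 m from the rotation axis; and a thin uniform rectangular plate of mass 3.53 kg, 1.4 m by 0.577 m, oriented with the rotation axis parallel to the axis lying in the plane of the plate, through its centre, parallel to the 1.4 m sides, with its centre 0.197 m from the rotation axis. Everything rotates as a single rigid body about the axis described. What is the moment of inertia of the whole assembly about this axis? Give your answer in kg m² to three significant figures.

1.89

Rectangular plate: I_cm = (1/12)M(a²+b²) = (1/12)(5.23)[(0.529)² + (1.11)²] = 0.65895 kg m²; axis through the centre, so I = 0.65895 kg m².
Thin rod: I_cm = (1/12)ML² = (1/12)(1.91)(0.863)² = 0.11854 kg m²; centre at d = 0.676 m, so the parallel axis theorem gives I = 0.11854 + (1.91)(0.676)² = 0.99137 kg m².
Rectangular plate: I_cm = (1/12)Mb² = (1/12)(3.53)(0.577)² = 0.097937 kg m²; centre at d = 0.197 m, so the parallel axis theorem gives I = 0.097937 + (3.53)(0.197)² = 0.23493 kg m².
Total I = 0.65895 + 0.99137 + 0.23493 = 1.8853 kg m².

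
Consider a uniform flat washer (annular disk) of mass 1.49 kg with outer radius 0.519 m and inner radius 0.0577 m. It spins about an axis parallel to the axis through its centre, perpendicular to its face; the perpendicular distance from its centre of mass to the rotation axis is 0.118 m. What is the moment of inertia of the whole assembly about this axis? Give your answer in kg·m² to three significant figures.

I_cm = (1/2)M(R²+r²) = (1/2)(1.49)[(0.519)² + (0.0577)²] = 0.20315 kg·m²; centre at d = 0.118 m, so the parallel axis theorem gives I = 0.20315 + (1.49)(0.118)² = 0.2239 kg·m².

0.224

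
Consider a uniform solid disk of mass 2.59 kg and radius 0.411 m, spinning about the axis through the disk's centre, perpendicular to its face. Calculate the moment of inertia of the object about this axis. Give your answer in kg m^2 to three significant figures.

I_cm = (1/2)MR² = (1/2)(2.59)(0.411)² = 0.21875 kg m^2; axis through the centre, so I = 0.21875 kg m^2.

0.219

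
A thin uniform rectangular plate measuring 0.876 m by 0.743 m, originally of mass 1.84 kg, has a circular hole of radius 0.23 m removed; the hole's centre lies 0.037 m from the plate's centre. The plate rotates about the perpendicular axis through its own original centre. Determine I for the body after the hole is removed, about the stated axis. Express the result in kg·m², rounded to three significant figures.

Unpierced body about its centre: I₀ = (1/12)M(a²+b²) = (1/12)(1.84)[(0.876)² + (0.743)²] = 0.20231 kg·m².
The removed disk has mass m = M·πr²/(ab) = (1.84)·π(0.23)²/(0.876·0.743) = 0.46982 kg (same uniform areal density).
Its moment of inertia about the rotation axis (parallel-axis theorem): I_hole = (1/2)mr² + md² = (1/2)(0.46982)(0.23)² + (0.46982)(0.037)² = 0.01307 kg·m².
Treating the hole as negative mass, I = I₀ − I_hole = 0.20231 − 0.01307 = 0.18924 kg·m².

0.189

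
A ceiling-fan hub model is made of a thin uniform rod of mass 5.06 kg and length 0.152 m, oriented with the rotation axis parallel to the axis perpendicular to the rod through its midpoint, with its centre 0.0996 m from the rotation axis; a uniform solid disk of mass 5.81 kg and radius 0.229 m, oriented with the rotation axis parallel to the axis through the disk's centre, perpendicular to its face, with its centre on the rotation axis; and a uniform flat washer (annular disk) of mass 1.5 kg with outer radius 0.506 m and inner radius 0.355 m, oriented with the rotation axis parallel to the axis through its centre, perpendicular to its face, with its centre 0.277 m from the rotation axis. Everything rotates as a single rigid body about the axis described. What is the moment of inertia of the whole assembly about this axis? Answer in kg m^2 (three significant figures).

Thin rod: I_cm = (1/12)ML² = (1/12)(5.06)(0.152)² = 0.0097422 kg m^2; centre at d = 0.0996 m, so the parallel axis theorem gives I = 0.0097422 + (5.06)(0.0996)² = 0.059938 kg m^2.
Solid disk: I_cm = (1/2)MR² = (1/2)(5.81)(0.229)² = 0.15234 kg m^2; axis through the centre, so I = 0.15234 kg m^2.
Annular disk: I_cm = (1/2)M(R²+r²) = (1/2)(1.5)[(0.506)² + (0.355)²] = 0.28655 kg m^2; centre at d = 0.277 m, so the parallel axis theorem gives I = 0.28655 + (1.5)(0.277)² = 0.40164 kg m^2.
Total I = 0.059938 + 0.15234 + 0.40164 = 0.61392 kg m^2.

0.614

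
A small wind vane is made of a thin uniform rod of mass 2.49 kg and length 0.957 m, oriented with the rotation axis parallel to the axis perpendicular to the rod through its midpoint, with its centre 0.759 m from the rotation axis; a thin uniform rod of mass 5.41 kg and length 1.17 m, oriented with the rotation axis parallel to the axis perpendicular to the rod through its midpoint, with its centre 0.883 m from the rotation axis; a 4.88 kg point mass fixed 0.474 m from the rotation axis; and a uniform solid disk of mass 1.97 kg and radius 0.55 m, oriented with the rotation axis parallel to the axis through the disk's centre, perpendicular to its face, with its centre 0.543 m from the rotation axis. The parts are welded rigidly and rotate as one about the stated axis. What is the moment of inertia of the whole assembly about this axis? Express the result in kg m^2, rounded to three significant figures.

8.43

Thin rod: I_cm = (1/12)ML² = (1/12)(2.49)(0.957)² = 0.19004 kg m^2; centre at d = 0.759 m, so I = I_cm + Md² gives I = 0.19004 + (2.49)(0.759)² = 1.6245 kg m^2.
Thin rod: I_cm = (1/12)ML² = (1/12)(5.41)(1.17)² = 0.61715 kg m^2; centre at d = 0.883 m, so I = I_cm + Md² gives I = 0.61715 + (5.41)(0.883)² = 4.8353 kg m^2.
Point mass: I_cm = 0; centre at d = 0.474 m, so I = I_cm + Md² gives I = 0 + (4.88)(0.474)² = 1.0964 kg m^2.
Solid disk: I_cm = (1/2)MR² = (1/2)(1.97)(0.55)² = 0.29796 kg m^2; centre at d = 0.543 m, so I = I_cm + Md² gives I = 0.29796 + (1.97)(0.543)² = 0.87882 kg m^2.
Total I = 1.6245 + 4.8353 + 1.0964 + 0.87882 = 8.435 kg m^2.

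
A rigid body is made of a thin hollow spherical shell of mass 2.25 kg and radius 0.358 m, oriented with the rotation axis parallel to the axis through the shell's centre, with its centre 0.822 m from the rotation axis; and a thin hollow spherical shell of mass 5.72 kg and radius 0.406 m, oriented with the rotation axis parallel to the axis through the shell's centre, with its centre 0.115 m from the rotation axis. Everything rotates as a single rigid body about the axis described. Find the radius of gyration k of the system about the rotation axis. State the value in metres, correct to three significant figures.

0.551

Spherical shell: I_cm = (2/3)MR² = (2/3)(2.25)(0.358)² = 0.19225 kg m²; centre at d = 0.822 m, so I = I_cm + Md² gives I = 0.19225 + (2.25)(0.822)² = 1.7125 kg m².
Spherical shell: I_cm = (2/3)MR² = (2/3)(5.72)(0.406)² = 0.62857 kg m²; centre at d = 0.115 m, so I = I_cm + Md² gives I = 0.62857 + (5.72)(0.115)² = 0.70422 kg m².
Total I = 2.4168 kg m²; total mass M = 7.97 kg.
k = √(I/M) = √(2.4168/7.97) = 0.55066 m.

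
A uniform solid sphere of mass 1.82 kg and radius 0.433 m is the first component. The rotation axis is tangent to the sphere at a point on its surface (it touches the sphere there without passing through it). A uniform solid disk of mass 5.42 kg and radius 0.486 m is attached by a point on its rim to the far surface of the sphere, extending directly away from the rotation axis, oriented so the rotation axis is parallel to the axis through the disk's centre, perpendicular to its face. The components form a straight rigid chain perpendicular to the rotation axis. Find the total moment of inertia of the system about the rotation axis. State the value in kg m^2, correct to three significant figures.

Solid sphere: I_cm = (2/5)MR² = (2/5)(1.82)(0.433)² = 0.13649 kg m^2; centre at d = 0.433 m, so I = I_cm + Md² gives I = 0.13649 + (1.82)(0.433)² = 0.47772 kg m^2.
Solid disk: I_cm = (1/2)MR² = (1/2)(5.42)(0.486)² = 0.64009 kg m^2; centre at d = 0.433 + 0.433 + 0.486 = 1.352 m, so I = I_cm + Md² gives I = 0.64009 + (5.42)(1.352)² = 10.547 kg m^2.
Total I = 0.47772 + 10.547 = 11.025 kg m^2.

11.0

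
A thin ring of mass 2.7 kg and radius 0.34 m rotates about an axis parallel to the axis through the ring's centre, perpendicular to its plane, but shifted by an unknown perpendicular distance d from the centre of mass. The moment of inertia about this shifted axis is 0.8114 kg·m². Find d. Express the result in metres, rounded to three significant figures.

0.430

About the centre-of-mass axis, I_cm = MR² = (2.7)(0.34)² = 0.31212 kg·m².
Parallel axis theorem: I = I_cm + Md², so Md² = 0.8114 − 0.31212 = 0.49928 kg·m².
d = √(0.49928 / 2.7) = 0.43002 m.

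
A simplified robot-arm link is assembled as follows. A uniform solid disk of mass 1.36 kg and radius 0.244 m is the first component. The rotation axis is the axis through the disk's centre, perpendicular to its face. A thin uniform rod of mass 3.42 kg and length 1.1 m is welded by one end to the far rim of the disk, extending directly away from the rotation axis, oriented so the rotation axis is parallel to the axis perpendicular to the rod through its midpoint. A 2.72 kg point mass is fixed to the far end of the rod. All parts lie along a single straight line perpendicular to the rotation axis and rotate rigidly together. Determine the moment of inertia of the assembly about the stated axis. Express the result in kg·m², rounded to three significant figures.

Solid disk: I_cm = (1/2)MR² = (1/2)(1.36)(0.244)² = 0.040484 kg·m²; axis through the centre, so I = 0.040484 kg·m².
Thin rod: I_cm = (1/12)ML² = (1/12)(3.42)(1.1)² = 0.34485 kg·m²; centre at d = 0.244 + 0.55 = 0.794 m, so I = I_cm + Md² gives I = 0.34485 + (3.42)(0.794)² = 2.5009 kg·m².
Point mass: I_cm = 0; centre at d = 0.244 + 0.55 + 0.55 = 1.344 m, so I = I_cm + Md² gives I = 0 + (2.72)(1.344)² = 4.9132 kg·m².
Total I = 0.040484 + 2.5009 + 4.9132 = 7.4547 kg·m².

7.45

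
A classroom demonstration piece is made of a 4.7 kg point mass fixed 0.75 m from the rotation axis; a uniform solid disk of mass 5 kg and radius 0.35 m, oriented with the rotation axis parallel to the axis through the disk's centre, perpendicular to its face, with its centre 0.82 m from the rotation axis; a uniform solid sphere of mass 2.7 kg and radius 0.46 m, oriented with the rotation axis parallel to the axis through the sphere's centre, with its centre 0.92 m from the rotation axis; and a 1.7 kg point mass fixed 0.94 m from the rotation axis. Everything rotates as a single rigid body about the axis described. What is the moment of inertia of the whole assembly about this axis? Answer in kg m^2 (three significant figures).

10.3

Point mass: I_cm = 0; centre at d = 0.75 m, so the parallel axis theorem gives I = 0 + (4.7)(0.75)² = 2.6438 kg m^2.
Solid disk: I_cm = (1/2)MR² = (1/2)(5)(0.35)² = 0.30625 kg m^2; centre at d = 0.82 m, so the parallel axis theorem gives I = 0.30625 + (5)(0.82)² = 3.6682 kg m^2.
Solid sphere: I_cm = (2/5)MR² = (2/5)(2.7)(0.46)² = 0.22853 kg m^2; centre at d = 0.92 m, so the parallel axis theorem gives I = 0.22853 + (2.7)(0.92)² = 2.5138 kg m^2.
Point mass: I_cm = 0; centre at d = 0.94 m, so the parallel axis theorem gives I = 0 + (1.7)(0.94)² = 1.5021 kg m^2.
Total I = 2.6438 + 3.6682 + 2.5138 + 1.5021 = 10.328 kg m^2.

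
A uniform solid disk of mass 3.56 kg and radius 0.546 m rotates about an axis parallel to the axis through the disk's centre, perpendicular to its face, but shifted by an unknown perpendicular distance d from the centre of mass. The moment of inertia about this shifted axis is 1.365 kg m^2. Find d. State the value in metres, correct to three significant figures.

0.484

About the centre-of-mass axis, I_cm = (1/2)MR² = (1/2)(3.56)(0.546)² = 0.53065 kg m^2.
Parallel axis theorem: I = I_cm + Md², so Md² = 1.365 − 0.53065 = 0.83435 kg m^2.
d = √(0.83435 / 3.56) = 0.48412 m.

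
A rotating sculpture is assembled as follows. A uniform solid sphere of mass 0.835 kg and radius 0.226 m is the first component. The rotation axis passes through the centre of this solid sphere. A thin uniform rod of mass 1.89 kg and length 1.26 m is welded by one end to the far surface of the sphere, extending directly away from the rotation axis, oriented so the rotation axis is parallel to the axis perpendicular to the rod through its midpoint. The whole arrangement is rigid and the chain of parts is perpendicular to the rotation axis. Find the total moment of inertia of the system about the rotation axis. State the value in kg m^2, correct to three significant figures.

1.65

Solid sphere: I_cm = (2/5)MR² = (2/5)(0.835)(0.226)² = 0.017059 kg m^2; axis through the centre, so I = 0.017059 kg m^2.
Thin rod: I_cm = (1/12)ML² = (1/12)(1.89)(1.26)² = 0.25005 kg m^2; centre at d = 0.226 + 0.63 = 0.856 m, so I = I_cm + Md² gives I = 0.25005 + (1.89)(0.856)² = 1.6349 kg m^2.
Total I = 0.017059 + 1.6349 = 1.652 kg m^2.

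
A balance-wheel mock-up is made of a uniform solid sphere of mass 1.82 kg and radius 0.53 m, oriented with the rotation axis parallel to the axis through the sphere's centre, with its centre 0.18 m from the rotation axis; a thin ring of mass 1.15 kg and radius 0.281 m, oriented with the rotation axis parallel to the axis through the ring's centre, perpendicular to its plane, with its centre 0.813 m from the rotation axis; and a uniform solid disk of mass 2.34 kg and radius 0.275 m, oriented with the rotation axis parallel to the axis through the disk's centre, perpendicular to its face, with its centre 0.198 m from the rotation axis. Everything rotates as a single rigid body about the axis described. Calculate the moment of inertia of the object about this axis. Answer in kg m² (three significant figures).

Solid sphere: I_cm = (2/5)MR² = (2/5)(1.82)(0.53)² = 0.2045 kg m²; centre at d = 0.18 m, so the parallel axis theorem gives I = 0.2045 + (1.82)(0.18)² = 0.26346 kg m².
Thin ring: I_cm = MR² = (1.15)(0.281)² = 0.090805 kg m²; centre at d = 0.813 m, so the parallel axis theorem gives I = 0.090805 + (1.15)(0.813)² = 0.85092 kg m².
Solid disk: I_cm = (1/2)MR² = (1/2)(2.34)(0.275)² = 0.088481 kg m²; centre at d = 0.198 m, so the parallel axis theorem gives I = 0.088481 + (2.34)(0.198)² = 0.18022 kg m².
Total I = 0.26346 + 0.85092 + 0.18022 = 1.2946 kg m².

1.29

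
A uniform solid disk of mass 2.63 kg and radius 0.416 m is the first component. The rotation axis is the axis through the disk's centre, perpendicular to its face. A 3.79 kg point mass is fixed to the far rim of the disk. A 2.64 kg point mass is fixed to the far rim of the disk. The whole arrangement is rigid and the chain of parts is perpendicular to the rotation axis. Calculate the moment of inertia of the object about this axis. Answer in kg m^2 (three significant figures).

1.34

Solid disk: I_cm = (1/2)MR² = (1/2)(2.63)(0.416)² = 0.22757 kg m^2; axis through the centre, so I = 0.22757 kg m^2.
Point mass: I_cm = 0; centre at d = 0.416 m, so I = I_cm + Md² gives I = 0 + (3.79)(0.416)² = 0.65588 kg m^2.
Point mass: I_cm = 0; centre at d = 0.416 m, so I = I_cm + Md² gives I = 0 + (2.64)(0.416)² = 0.45687 kg m^2.
Total I = 0.22757 + 0.65588 + 0.45687 = 1.3403 kg m^2.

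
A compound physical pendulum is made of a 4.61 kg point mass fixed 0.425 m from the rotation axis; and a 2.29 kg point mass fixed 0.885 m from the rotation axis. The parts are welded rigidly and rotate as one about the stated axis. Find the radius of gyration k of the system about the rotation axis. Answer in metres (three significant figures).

Point mass: I_cm = 0; centre at d = 0.425 m, so I = I_cm + Md² gives I = 0 + (4.61)(0.425)² = 0.83268 kg m^2.
Point mass: I_cm = 0; centre at d = 0.885 m, so I = I_cm + Md² gives I = 0 + (2.29)(0.885)² = 1.7936 kg m^2.
Total I = 2.6263 kg m^2; total mass M = 6.9 kg.
k = √(I/M) = √(2.6263/6.9) = 0.61694 m.

0.617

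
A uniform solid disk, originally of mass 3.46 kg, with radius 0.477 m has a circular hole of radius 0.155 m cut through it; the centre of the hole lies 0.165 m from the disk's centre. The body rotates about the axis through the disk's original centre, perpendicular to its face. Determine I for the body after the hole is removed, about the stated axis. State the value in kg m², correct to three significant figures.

Unpierced body about its centre: I₀ = (1/2)MR² = (1/2)(3.46)(0.477)² = 0.39363 kg m².
The removed disk has mass m = M·(r/R)² = (3.46)(0.155/0.477)² = 0.36534 kg (same uniform areal density).
Its moment of inertia about the rotation axis (parallel-axis theorem): I_hole = (1/2)mr² + md² = (1/2)(0.36534)(0.155)² + (0.36534)(0.165)² = 0.014335 kg m².
Treating the hole as negative mass, I = I₀ − I_hole = 0.39363 − 0.014335 = 0.37929 kg m².

0.379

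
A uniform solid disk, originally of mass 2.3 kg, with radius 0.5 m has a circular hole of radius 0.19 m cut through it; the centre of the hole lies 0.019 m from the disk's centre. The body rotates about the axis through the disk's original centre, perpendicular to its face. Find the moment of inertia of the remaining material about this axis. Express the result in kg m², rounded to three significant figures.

Unpierced body about its centre: I₀ = (1/2)MR² = (1/2)(2.3)(0.5)² = 0.2875 kg m².
The removed disk has mass m = M·(r/R)² = (2.3)(0.19/0.5)² = 0.33212 kg (same uniform areal density).
Its moment of inertia about the rotation axis (parallel-axis theorem): I_hole = (1/2)mr² + md² = (1/2)(0.33212)(0.19)² + (0.33212)(0.019)² = 0.0061147 kg m².
Treating the hole as negative mass, I = I₀ − I_hole = 0.2875 − 0.0061147 = 0.28139 kg m².

0.281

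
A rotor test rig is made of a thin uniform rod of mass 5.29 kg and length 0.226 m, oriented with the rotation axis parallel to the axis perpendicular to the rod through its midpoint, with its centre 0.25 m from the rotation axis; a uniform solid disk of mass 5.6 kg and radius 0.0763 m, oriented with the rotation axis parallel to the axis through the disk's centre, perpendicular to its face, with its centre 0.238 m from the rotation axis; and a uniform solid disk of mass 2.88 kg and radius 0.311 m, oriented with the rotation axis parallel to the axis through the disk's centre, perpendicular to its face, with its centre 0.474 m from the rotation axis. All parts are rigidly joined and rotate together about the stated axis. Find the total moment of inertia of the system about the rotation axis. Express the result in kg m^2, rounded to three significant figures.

1.47

Thin rod: I_cm = (1/12)ML² = (1/12)(5.29)(0.226)² = 0.022516 kg m^2; centre at d = 0.25 m, so the parallel axis theorem gives I = 0.022516 + (5.29)(0.25)² = 0.35314 kg m^2.
Solid disk: I_cm = (1/2)MR² = (1/2)(5.6)(0.0763)² = 0.016301 kg m^2; centre at d = 0.238 m, so the parallel axis theorem gives I = 0.016301 + (5.6)(0.238)² = 0.33351 kg m^2.
Solid disk: I_cm = (1/2)MR² = (1/2)(2.88)(0.311)² = 0.13928 kg m^2; centre at d = 0.474 m, so the parallel axis theorem gives I = 0.13928 + (2.88)(0.474)² = 0.78635 kg m^2.
Total I = 0.35314 + 0.33351 + 0.78635 = 1.473 kg m^2.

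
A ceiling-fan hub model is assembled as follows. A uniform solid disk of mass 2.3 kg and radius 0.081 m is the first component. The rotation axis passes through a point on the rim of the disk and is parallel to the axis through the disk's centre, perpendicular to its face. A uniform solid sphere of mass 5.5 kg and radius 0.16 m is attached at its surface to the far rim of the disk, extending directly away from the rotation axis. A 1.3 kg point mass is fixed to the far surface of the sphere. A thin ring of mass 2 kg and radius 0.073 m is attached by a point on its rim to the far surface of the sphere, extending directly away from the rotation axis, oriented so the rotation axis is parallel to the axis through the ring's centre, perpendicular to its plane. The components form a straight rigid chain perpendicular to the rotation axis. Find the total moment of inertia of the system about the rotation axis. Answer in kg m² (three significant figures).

Solid disk: I_cm = (1/2)MR² = (1/2)(2.3)(0.081)² = 0.0075451 kg m²; centre at d = 0.081 m, so the parallel axis theorem gives I = 0.0075451 + (2.3)(0.081)² = 0.022635 kg m².
Solid sphere: I_cm = (2/5)MR² = (2/5)(5.5)(0.16)² = 0.05632 kg m²; centre at d = 0.081 + 0.081 + 0.16 = 0.322 m, so the parallel axis theorem gives I = 0.05632 + (5.5)(0.322)² = 0.62658 kg m².
Point mass: I_cm = 0; centre at d = 0.081 + 0.081 + 0.16 + 0.16 = 0.482 m, so the parallel axis theorem gives I = 0 + (1.3)(0.482)² = 0.30202 kg m².
Thin ring: I_cm = MR² = (2)(0.073)² = 0.010658 kg m²; centre at d = 0.081 + 0.081 + 0.16 + 0.16 + 0.073 = 0.555 m, so the parallel axis theorem gives I = 0.010658 + (2)(0.555)² = 0.62671 kg m².
Total I = 0.022635 + 0.62658 + 0.30202 + 0.62671 = 1.5779 kg m².

1.58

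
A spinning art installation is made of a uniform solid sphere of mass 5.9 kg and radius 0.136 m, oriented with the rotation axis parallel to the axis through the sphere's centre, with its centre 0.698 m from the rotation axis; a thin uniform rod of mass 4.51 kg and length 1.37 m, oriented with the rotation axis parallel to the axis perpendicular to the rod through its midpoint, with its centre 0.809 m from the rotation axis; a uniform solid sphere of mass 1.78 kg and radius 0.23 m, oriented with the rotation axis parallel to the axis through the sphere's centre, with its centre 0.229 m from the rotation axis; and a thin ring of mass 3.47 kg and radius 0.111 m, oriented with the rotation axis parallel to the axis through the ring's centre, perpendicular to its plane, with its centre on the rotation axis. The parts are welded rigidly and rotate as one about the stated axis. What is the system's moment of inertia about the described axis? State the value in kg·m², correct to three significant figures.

6.75

Solid sphere: I_cm = (2/5)MR² = (2/5)(5.9)(0.136)² = 0.043651 kg·m²; centre at d = 0.698 m, so the parallel axis theorem gives I = 0.043651 + (5.9)(0.698)² = 2.9182 kg·m².
Thin rod: I_cm = (1/12)ML² = (1/12)(4.51)(1.37)² = 0.7054 kg·m²; centre at d = 0.809 m, so the parallel axis theorem gives I = 0.7054 + (4.51)(0.809)² = 3.6571 kg·m².
Solid sphere: I_cm = (2/5)MR² = (2/5)(1.78)(0.23)² = 0.037665 kg·m²; centre at d = 0.229 m, so the parallel axis theorem gives I = 0.037665 + (1.78)(0.229)² = 0.13101 kg·m².
Thin ring: I_cm = MR² = (3.47)(0.111)² = 0.042754 kg·m²; axis through the centre, so I = 0.042754 kg·m².
Total I = 2.9182 + 3.6571 + 0.13101 + 0.042754 = 6.749 kg·m².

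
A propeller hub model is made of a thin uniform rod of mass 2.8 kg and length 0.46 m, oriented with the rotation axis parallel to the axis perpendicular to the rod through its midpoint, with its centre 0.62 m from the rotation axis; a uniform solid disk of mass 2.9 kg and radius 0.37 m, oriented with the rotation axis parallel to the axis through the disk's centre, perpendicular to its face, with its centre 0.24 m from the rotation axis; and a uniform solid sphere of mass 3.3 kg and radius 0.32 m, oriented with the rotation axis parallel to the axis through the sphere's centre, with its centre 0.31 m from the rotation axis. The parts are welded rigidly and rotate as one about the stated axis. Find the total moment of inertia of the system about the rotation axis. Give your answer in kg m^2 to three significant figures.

1.94

Thin rod: I_cm = (1/12)ML² = (1/12)(2.8)(0.46)² = 0.049373 kg m^2; centre at d = 0.62 m, so I = I_cm + Md² gives I = 0.049373 + (2.8)(0.62)² = 1.1257 kg m^2.
Solid disk: I_cm = (1/2)MR² = (1/2)(2.9)(0.37)² = 0.1985 kg m^2; centre at d = 0.24 m, so I = I_cm + Md² gives I = 0.1985 + (2.9)(0.24)² = 0.36555 kg m^2.
Solid sphere: I_cm = (2/5)MR² = (2/5)(3.3)(0.32)² = 0.13517 kg m^2; centre at d = 0.31 m, so I = I_cm + Md² gives I = 0.13517 + (3.3)(0.31)² = 0.4523 kg m^2.
Total I = 1.1257 + 0.36555 + 0.4523 = 1.9435 kg m^2.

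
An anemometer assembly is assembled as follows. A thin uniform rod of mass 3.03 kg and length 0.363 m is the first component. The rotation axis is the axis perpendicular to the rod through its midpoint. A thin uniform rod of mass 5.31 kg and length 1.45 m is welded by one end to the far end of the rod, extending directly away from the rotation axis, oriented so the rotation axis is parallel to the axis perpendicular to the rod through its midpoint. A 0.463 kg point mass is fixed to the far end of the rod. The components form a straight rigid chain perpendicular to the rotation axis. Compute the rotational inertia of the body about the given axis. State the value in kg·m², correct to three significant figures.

6.56

Thin rod: I_cm = (1/12)ML² = (1/12)(3.03)(0.363)² = 0.033272 kg·m²; axis through the centre, so I = 0.033272 kg·m².
Thin rod: I_cm = (1/12)ML² = (1/12)(5.31)(1.45)² = 0.93036 kg·m²; centre at d = 0.1815 + 0.725 = 0.9065 m, so I = I_cm + Md² gives I = 0.93036 + (5.31)(0.9065)² = 5.2938 kg·m².
Point mass: I_cm = 0; centre at d = 0.1815 + 0.725 + 0.725 = 1.6315 m, so I = I_cm + Md² gives I = 0 + (0.463)(1.6315)² = 1.2324 kg·m².
Total I = 0.033272 + 5.2938 + 1.2324 = 6.5595 kg·m².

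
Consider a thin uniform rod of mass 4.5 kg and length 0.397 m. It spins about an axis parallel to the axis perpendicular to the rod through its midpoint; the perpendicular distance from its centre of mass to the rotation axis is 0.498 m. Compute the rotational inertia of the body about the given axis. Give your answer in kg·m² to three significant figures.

I_cm = (1/12)ML² = (1/12)(4.5)(0.397)² = 0.059103 kg·m²; centre at d = 0.498 m, so I = I_cm + Md² gives I = 0.059103 + (4.5)(0.498)² = 1.1751 kg·m².

1.18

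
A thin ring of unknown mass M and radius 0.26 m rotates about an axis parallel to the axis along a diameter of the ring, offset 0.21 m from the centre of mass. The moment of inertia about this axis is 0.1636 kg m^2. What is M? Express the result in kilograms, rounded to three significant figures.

2.10

I = I_cm + Md² = (1/2)MR² + Md² = M·[0.5·(0.26)² + (0.21)²] = M·0.0779.
So M = 0.1636 / 0.0779 = 2.1001 kg.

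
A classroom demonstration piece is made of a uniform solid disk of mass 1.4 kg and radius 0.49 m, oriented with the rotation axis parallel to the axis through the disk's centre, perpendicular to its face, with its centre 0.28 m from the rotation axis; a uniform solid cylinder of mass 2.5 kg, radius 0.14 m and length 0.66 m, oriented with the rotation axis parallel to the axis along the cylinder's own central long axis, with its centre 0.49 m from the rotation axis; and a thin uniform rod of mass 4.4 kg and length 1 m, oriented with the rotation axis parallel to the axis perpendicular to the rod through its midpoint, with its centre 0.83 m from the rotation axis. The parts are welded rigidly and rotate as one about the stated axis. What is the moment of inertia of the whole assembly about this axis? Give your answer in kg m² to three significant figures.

4.30

Solid disk: I_cm = (1/2)MR² = (1/2)(1.4)(0.49)² = 0.16807 kg m²; centre at d = 0.28 m, so I = I_cm + Md² gives I = 0.16807 + (1.4)(0.28)² = 0.27783 kg m².
Solid cylinder: I_cm = (1/2)MR² = (1/2)(2.5)(0.14)² = 0.0245 kg m²; centre at d = 0.49 m, so I = I_cm + Md² gives I = 0.0245 + (2.5)(0.49)² = 0.62475 kg m².
Thin rod: I_cm = (1/12)ML² = (1/12)(4.4)(1)² = 0.36667 kg m²; centre at d = 0.83 m, so I = I_cm + Md² gives I = 0.36667 + (4.4)(0.83)² = 3.3978 kg m².
Total I = 0.27783 + 0.62475 + 3.3978 = 4.3004 kg m².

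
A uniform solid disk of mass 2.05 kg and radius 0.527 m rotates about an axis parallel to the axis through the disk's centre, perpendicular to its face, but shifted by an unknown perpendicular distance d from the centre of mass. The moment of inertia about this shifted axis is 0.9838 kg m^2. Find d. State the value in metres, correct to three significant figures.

0.584

About the centre-of-mass axis, I_cm = (1/2)MR² = (1/2)(2.05)(0.527)² = 0.28467 kg m^2.
Parallel axis theorem: I = I_cm + Md², so Md² = 0.9838 − 0.28467 = 0.69913 kg m^2.
d = √(0.69913 / 2.05) = 0.58398 m.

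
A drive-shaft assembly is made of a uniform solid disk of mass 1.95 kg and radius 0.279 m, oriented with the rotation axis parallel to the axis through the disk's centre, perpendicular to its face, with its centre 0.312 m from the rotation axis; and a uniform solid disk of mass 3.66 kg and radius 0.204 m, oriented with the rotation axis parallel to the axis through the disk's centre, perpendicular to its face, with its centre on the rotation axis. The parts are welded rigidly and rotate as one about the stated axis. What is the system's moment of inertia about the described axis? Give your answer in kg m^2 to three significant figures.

Solid disk: I_cm = (1/2)MR² = (1/2)(1.95)(0.279)² = 0.075895 kg m^2; centre at d = 0.312 m, so the parallel axis theorem gives I = 0.075895 + (1.95)(0.312)² = 0.26572 kg m^2.
Solid disk: I_cm = (1/2)MR² = (1/2)(3.66)(0.204)² = 0.076157 kg m^2; axis through the centre, so I = 0.076157 kg m^2.
Total I = 0.26572 + 0.076157 = 0.34187 kg m^2.

0.342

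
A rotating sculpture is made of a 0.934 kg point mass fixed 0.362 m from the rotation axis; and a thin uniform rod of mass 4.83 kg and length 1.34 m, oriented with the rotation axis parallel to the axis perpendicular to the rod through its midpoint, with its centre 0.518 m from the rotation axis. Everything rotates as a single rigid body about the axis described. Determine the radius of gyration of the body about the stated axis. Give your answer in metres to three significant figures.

0.609

Point mass: I_cm = 0; centre at d = 0.362 m, so the parallel axis theorem gives I = 0 + (0.934)(0.362)² = 0.1224 kg m^2.
Thin rod: I_cm = (1/12)ML² = (1/12)(4.83)(1.34)² = 0.72273 kg m^2; centre at d = 0.518 m, so the parallel axis theorem gives I = 0.72273 + (4.83)(0.518)² = 2.0187 kg m^2.
Total I = 2.1411 kg m^2; total mass M = 5.764 kg.
k = √(I/M) = √(2.1411/5.764) = 0.60948 m.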